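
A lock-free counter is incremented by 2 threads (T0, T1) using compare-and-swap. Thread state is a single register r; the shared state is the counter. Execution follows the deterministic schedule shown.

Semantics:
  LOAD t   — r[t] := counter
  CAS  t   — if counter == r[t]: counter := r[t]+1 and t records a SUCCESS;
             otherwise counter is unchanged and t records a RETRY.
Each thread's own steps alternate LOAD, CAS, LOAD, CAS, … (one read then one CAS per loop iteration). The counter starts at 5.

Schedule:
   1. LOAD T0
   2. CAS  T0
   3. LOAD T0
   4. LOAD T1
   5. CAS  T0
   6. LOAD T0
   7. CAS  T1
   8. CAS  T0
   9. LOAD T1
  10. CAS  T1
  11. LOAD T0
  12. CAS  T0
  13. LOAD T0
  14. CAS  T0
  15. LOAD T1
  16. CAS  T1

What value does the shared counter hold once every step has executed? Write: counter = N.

counter = 12

#1 T0 reads 5
#2 T0 CAS(5→6) writes; counter now 6
#3 T0 reads 6
#4 T1 reads 6
#5 T0 CAS(6→7) writes; counter now 7
#6 T0 reads 7
#7 T1 CAS(6→7) fails; counter now 7
#8 T0 CAS(7→8) writes; counter now 8
#9 T1 reads 8
#10 T1 CAS(8→9) writes; counter now 9
#11 T0 reads 9
#12 T0 CAS(9→10) writes; counter now 10
#13 T0 reads 10
#14 T0 CAS(10→11) writes; counter now 11
#15 T1 reads 11
#16 T1 CAS(11→12) writes; counter now 12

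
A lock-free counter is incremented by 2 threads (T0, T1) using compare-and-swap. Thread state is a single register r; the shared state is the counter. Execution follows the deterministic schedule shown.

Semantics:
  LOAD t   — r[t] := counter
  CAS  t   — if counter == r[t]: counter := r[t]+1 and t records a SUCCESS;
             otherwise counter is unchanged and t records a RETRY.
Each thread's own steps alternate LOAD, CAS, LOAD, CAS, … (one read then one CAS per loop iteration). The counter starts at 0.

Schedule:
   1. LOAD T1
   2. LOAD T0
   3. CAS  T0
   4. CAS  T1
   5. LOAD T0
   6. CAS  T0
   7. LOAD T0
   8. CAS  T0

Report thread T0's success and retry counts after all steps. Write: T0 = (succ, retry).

T0 = (3, 0)

#1 T1 reads 0
#2 T0 reads 0
#3 T0 CAS(0→1) writes; counter now 1
#4 T1 CAS(0→1) fails; counter now 1
#5 T0 reads 1
#6 T0 CAS(1→2) writes; counter now 2
#7 T0 reads 2
#8 T0 CAS(2→3) writes; counter now 3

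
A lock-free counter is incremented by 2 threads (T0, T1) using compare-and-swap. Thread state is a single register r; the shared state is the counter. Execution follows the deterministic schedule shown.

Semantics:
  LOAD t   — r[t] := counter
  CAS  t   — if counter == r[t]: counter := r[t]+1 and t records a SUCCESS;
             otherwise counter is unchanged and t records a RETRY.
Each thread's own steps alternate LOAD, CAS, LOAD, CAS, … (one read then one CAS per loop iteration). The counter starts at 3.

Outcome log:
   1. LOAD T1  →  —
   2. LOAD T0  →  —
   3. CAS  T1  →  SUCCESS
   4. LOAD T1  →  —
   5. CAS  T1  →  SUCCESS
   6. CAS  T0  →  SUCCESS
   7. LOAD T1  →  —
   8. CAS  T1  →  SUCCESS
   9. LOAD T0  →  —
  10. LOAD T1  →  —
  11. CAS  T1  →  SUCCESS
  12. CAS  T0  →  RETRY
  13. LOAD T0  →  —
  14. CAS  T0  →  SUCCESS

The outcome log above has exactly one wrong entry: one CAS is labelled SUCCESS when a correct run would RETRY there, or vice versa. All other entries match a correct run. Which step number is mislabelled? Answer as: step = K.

Re-executing:
1. LOAD T1 → mem=3 r[T1]=3 [LOAD]
2. LOAD T0 → mem=3 r[T0]=3 [LOAD]
3. CAS T1 → mem=4 r[T1]=3 [OK]
4. LOAD T1 → mem=4 r[T1]=4 [LOAD]
5. CAS T1 → mem=5 r[T1]=4 [OK]
6. CAS T0 → mem=5 r[T0]=3 [RETRY]
7. LOAD T1 → mem=5 r[T1]=5 [LOAD]
8. CAS T1 → mem=6 r[T1]=5 [OK]
9. LOAD T0 → mem=6 r[T0]=6 [LOAD]
10. LOAD T1 → mem=6 r[T1]=6 [LOAD]
11. CAS T1 → mem=7 r[T1]=6 [OK]
12. CAS T0 → mem=7 r[T0]=6 [RETRY]
13. LOAD T0 → mem=7 r[T0]=7 [LOAD]
14. CAS T0 → mem=8 r[T0]=7 [OK]
Log disagrees first at step 6.

step = 6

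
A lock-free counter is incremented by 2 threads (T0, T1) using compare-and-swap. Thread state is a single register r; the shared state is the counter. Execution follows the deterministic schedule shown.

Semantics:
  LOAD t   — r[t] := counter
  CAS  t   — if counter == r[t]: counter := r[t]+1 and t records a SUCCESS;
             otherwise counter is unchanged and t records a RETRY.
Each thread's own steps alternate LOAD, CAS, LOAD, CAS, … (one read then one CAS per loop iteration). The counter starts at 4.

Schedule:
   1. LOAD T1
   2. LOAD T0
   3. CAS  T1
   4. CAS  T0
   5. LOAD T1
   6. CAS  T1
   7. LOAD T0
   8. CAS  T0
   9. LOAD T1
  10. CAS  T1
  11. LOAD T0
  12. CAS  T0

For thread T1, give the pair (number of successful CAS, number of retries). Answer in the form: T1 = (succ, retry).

T1 LOAD — after: cnt=4, r=4 — load
T0 LOAD — after: cnt=4, r=4 — load
T1 CAS — after: cnt=5, r=4 — ok
T0 CAS — after: cnt=5, r=4 — retry
T1 LOAD — after: cnt=5, r=5 — load
T1 CAS — after: cnt=6, r=5 — ok
T0 LOAD — after: cnt=6, r=6 — load
T0 CAS — after: cnt=7, r=6 — ok
T1 LOAD — after: cnt=7, r=7 — load
T1 CAS — after: cnt=8, r=7 — ok
T0 LOAD — after: cnt=8, r=8 — load
T0 CAS — after: cnt=9, r=8 — ok

T1 = (3, 0)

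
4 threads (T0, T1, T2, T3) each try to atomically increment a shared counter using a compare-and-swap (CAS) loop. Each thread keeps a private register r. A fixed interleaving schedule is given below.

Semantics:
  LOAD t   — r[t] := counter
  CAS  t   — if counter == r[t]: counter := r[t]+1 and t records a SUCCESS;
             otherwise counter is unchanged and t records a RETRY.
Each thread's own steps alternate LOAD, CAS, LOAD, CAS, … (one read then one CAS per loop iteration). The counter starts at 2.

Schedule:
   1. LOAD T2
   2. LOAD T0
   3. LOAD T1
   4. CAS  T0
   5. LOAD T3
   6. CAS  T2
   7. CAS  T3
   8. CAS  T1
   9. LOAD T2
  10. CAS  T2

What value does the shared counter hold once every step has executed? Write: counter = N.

counter = 5

#1 T2 reads 2
#2 T0 reads 2
#3 T1 reads 2
#4 T0 CAS(2→3) writes; counter now 3
#5 T3 reads 3
#6 T2 CAS(2→3) fails; counter now 3
#7 T3 CAS(3→4) writes; counter now 4
#8 T1 CAS(2→3) fails; counter now 4
#9 T2 reads 4
#10 T2 CAS(4→5) writes; counter now 5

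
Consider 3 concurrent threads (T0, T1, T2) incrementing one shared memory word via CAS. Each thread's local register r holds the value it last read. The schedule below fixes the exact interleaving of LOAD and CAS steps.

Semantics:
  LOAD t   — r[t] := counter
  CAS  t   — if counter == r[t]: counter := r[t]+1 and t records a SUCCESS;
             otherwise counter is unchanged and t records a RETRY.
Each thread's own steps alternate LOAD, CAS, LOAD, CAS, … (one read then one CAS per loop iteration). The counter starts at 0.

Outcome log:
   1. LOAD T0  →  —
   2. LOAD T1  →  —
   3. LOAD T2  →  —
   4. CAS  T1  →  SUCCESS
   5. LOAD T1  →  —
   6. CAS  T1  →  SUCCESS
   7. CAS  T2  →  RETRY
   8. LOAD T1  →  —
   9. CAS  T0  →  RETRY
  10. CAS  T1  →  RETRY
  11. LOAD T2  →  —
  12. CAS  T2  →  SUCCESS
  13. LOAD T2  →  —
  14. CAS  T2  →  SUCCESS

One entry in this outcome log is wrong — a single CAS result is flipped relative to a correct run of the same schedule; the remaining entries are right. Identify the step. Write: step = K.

Re-executing:
#1 T0 reads 0
#2 T1 reads 0
#3 T2 reads 0
#4 T1 CAS(0→1) writes; counter now 1
#5 T1 reads 1
#6 T1 CAS(1→2) writes; counter now 2
#7 T2 CAS(0→1) fails; counter now 2
#8 T1 reads 2
#9 T0 CAS(0→1) fails; counter now 2
#10 T1 CAS(2→3) writes; counter now 3
#11 T2 reads 3
#12 T2 CAS(3→4) writes; counter now 4
#13 T2 reads 4
#14 T2 CAS(4→5) writes; counter now 5
Log disagrees first at step 10.

step = 10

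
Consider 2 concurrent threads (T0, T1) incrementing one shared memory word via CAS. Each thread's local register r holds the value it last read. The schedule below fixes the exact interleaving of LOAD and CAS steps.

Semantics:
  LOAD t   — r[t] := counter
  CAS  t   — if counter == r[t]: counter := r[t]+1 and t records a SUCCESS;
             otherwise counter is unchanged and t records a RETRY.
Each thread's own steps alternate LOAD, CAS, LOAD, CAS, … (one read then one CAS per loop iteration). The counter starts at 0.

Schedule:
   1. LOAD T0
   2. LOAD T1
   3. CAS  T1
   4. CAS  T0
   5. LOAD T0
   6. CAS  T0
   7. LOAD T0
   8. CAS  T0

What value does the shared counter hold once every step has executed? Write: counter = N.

1. LOAD T0 → mem=0 r[T0]=0 [LOAD]
2. LOAD T1 → mem=0 r[T1]=0 [LOAD]
3. CAS T1 → mem=1 r[T1]=0 [OK]
4. CAS T0 → mem=1 r[T0]=0 [RETRY]
5. LOAD T0 → mem=1 r[T0]=1 [LOAD]
6. CAS T0 → mem=2 r[T0]=1 [OK]
7. LOAD T0 → mem=2 r[T0]=2 [LOAD]
8. CAS T0 → mem=3 r[T0]=2 [OK]

counter = 3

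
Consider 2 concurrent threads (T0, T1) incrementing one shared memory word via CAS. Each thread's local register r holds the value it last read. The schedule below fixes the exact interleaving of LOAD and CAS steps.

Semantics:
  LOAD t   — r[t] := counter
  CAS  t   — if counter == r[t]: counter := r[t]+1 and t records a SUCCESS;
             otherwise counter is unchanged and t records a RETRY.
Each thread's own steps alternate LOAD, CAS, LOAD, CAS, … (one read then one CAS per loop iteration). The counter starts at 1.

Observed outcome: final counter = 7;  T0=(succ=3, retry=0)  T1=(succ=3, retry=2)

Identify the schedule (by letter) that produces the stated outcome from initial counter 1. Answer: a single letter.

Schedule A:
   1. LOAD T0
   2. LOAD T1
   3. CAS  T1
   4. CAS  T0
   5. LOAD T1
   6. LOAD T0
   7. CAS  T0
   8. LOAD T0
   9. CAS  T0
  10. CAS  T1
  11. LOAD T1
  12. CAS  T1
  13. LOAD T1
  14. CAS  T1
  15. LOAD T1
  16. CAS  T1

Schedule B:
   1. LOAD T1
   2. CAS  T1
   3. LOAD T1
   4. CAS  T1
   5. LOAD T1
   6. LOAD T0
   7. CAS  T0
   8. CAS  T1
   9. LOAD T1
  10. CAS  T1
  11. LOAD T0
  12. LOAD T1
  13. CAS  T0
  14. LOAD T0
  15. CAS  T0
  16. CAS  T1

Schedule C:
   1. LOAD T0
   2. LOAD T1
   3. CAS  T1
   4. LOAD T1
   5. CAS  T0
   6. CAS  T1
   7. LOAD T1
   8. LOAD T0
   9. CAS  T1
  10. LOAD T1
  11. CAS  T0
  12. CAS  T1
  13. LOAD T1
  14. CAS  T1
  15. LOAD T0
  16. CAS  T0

B

Run B:
1. LOAD T1 → mem=1 r[T1]=1 [LOAD]
2. CAS T1 → mem=2 r[T1]=1 [OK]
3. LOAD T1 → mem=2 r[T1]=2 [LOAD]
4. CAS T1 → mem=3 r[T1]=2 [OK]
5. LOAD T1 → mem=3 r[T1]=3 [LOAD]
6. LOAD T0 → mem=3 r[T0]=3 [LOAD]
7. CAS T0 → mem=4 r[T0]=3 [OK]
8. CAS T1 → mem=4 r[T1]=3 [RETRY]
9. LOAD T1 → mem=4 r[T1]=4 [LOAD]
10. CAS T1 → mem=5 r[T1]=4 [OK]
11. LOAD T0 → mem=5 r[T0]=5 [LOAD]
12. LOAD T1 → mem=5 r[T1]=5 [LOAD]
13. CAS T0 → mem=6 r[T0]=5 [OK]
14. LOAD T0 → mem=6 r[T0]=6 [LOAD]
15. CAS T0 → mem=7 r[T0]=6 [OK]
16. CAS T1 → mem=7 r[T1]=5 [RETRY]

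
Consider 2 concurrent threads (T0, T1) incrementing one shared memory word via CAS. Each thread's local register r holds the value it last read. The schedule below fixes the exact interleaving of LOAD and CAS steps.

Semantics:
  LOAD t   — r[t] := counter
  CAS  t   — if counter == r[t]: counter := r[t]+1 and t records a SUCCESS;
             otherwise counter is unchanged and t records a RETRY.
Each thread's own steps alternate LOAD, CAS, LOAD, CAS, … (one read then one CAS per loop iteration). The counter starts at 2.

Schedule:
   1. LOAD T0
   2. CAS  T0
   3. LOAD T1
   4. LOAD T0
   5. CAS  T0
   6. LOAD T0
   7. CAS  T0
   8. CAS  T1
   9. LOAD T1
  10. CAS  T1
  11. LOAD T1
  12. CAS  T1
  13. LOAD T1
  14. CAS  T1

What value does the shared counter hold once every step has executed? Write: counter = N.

step 1: T0 LOAD ⇒ load; ctr=2 reg=2
step 2: T0 CAS ⇒ ok; ctr=3 reg=2
step 3: T1 LOAD ⇒ load; ctr=3 reg=3
step 4: T0 LOAD ⇒ load; ctr=3 reg=3
step 5: T0 CAS ⇒ ok; ctr=4 reg=3
step 6: T0 LOAD ⇒ load; ctr=4 reg=4
step 7: T0 CAS ⇒ ok; ctr=5 reg=4
step 8: T1 CAS ⇒ retry; ctr=5 reg=3
step 9: T1 LOAD ⇒ load; ctr=5 reg=5
step 10: T1 CAS ⇒ ok; ctr=6 reg=5
step 11: T1 LOAD ⇒ load; ctr=6 reg=6
step 12: T1 CAS ⇒ ok; ctr=7 reg=6
step 13: T1 LOAD ⇒ load; ctr=7 reg=7
step 14: T1 CAS ⇒ ok; ctr=8 reg=7

counter = 8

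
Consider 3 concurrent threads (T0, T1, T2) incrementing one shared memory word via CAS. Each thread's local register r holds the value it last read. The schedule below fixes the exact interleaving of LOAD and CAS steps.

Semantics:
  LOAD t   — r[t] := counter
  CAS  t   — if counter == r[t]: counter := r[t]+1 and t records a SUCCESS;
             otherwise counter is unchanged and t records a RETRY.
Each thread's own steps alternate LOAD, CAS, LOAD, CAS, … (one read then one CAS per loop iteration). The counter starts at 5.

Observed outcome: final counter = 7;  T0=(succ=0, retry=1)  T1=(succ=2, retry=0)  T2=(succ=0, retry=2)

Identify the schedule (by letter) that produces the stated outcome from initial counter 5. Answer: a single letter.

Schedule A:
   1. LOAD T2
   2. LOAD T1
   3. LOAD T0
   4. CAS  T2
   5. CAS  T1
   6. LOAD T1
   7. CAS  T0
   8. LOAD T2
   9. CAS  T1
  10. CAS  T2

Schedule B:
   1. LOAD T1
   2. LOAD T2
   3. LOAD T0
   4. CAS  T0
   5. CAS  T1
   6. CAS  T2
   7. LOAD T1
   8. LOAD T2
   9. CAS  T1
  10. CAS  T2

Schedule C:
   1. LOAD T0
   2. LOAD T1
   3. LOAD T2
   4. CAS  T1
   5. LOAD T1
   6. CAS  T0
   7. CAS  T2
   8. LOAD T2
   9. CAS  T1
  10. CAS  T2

C

Simulating candidate C:
[1] T0.load  rd  (counter 5, T0.r 5)
[2] T1.load  rd  (counter 5, T1.r 5)
[3] T2.load  rd  (counter 5, T2.r 5)
[4] T1.cas  hit  (counter 6, T1.r 5)
[5] T1.load  rd  (counter 6, T1.r 6)
[6] T0.cas  miss  (counter 6, T0.r 5)
[7] T2.cas  miss  (counter 6, T2.r 5)
[8] T2.load  rd  (counter 6, T2.r 6)
[9] T1.cas  hit  (counter 7, T1.r 6)
[10] T2.cas  miss  (counter 7, T2.r 6)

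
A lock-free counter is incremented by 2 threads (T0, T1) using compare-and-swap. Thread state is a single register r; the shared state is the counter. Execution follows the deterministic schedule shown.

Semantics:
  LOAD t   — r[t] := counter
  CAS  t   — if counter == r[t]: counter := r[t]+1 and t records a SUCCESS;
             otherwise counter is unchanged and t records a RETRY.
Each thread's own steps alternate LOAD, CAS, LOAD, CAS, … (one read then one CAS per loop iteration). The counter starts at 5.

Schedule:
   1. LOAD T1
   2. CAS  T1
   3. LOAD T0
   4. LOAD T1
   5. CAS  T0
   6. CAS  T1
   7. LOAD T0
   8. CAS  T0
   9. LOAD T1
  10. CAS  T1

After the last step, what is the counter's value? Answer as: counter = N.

counter = 9

1. LOAD T1 → mem=5 r[T1]=5 [LOAD]
2. CAS T1 → mem=6 r[T1]=5 [OK]
3. LOAD T0 → mem=6 r[T0]=6 [LOAD]
4. LOAD T1 → mem=6 r[T1]=6 [LOAD]
5. CAS T0 → mem=7 r[T0]=6 [OK]
6. CAS T1 → mem=7 r[T1]=6 [RETRY]
7. LOAD T0 → mem=7 r[T0]=7 [LOAD]
8. CAS T0 → mem=8 r[T0]=7 [OK]
9. LOAD T1 → mem=8 r[T1]=8 [LOAD]
10. CAS T1 → mem=9 r[T1]=8 [OK]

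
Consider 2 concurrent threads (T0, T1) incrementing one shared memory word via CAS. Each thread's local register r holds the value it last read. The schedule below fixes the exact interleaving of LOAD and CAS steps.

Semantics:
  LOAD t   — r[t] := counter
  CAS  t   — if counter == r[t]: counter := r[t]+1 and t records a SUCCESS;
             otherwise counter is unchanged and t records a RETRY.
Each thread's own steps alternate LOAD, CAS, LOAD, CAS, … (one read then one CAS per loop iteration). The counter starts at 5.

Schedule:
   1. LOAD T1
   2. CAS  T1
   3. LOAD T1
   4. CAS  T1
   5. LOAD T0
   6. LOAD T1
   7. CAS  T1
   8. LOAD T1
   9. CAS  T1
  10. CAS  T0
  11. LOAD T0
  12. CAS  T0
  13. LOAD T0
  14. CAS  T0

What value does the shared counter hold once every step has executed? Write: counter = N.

#1 T1 reads 5
#2 T1 CAS(5→6) writes; counter now 6
#3 T1 reads 6
#4 T1 CAS(6→7) writes; counter now 7
#5 T0 reads 7
#6 T1 reads 7
#7 T1 CAS(7→8) writes; counter now 8
#8 T1 reads 8
#9 T1 CAS(8→9) writes; counter now 9
#10 T0 CAS(7→8) fails; counter now 9
#11 T0 reads 9
#12 T0 CAS(9→10) writes; counter now 10
#13 T0 reads 10
#14 T0 CAS(10→11) writes; counter now 11

counter = 11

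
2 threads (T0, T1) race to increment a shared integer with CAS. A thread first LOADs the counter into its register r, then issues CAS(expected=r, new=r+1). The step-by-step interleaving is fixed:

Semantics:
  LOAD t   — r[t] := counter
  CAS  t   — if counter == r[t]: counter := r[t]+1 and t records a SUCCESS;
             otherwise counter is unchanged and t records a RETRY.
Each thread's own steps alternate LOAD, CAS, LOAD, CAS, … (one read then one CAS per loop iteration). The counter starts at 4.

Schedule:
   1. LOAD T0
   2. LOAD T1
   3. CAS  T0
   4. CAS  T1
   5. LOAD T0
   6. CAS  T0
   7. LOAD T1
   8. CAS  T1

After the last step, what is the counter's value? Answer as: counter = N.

counter = 7

T0 LOAD — after: cnt=4, r=4 — load
T1 LOAD — after: cnt=4, r=4 — load
T0 CAS — after: cnt=5, r=4 — ok
T1 CAS — after: cnt=5, r=4 — retry
T0 LOAD — after: cnt=5, r=5 — load
T0 CAS — after: cnt=6, r=5 — ok
T1 LOAD — after: cnt=6, r=6 — load
T1 CAS — after: cnt=7, r=6 — ok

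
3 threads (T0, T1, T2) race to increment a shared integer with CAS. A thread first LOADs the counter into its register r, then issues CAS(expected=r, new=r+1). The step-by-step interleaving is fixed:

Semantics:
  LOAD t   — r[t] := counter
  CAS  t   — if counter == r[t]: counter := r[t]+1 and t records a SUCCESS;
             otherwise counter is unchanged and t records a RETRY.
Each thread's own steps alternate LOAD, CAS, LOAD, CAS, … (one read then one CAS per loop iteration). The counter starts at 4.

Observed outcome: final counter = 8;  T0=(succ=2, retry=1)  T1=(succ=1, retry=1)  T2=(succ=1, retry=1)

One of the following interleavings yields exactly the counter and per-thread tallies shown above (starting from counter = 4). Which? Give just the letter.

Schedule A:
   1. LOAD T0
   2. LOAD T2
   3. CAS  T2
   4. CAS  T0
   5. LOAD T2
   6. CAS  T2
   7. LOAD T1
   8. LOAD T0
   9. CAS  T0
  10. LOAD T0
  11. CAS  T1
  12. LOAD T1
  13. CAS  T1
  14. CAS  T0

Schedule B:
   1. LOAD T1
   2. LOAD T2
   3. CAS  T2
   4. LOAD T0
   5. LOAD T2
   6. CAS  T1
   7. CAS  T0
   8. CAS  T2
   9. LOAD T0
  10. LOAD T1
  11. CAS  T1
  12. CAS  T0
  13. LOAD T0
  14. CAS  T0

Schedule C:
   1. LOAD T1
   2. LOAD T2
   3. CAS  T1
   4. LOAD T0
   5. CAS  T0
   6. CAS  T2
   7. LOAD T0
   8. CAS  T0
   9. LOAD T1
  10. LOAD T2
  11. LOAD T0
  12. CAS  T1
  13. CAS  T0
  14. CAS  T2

B

Run B:
1. LOAD T1 → mem=4 r[T1]=4 [LOAD]
2. LOAD T2 → mem=4 r[T2]=4 [LOAD]
3. CAS T2 → mem=5 r[T2]=4 [OK]
4. LOAD T0 → mem=5 r[T0]=5 [LOAD]
5. LOAD T2 → mem=5 r[T2]=5 [LOAD]
6. CAS T1 → mem=5 r[T1]=4 [RETRY]
7. CAS T0 → mem=6 r[T0]=5 [OK]
8. CAS T2 → mem=6 r[T2]=5 [RETRY]
9. LOAD T0 → mem=6 r[T0]=6 [LOAD]
10. LOAD T1 → mem=6 r[T1]=6 [LOAD]
11. CAS T1 → mem=7 r[T1]=6 [OK]
12. CAS T0 → mem=7 r[T0]=6 [RETRY]
13. LOAD T0 → mem=7 r[T0]=7 [LOAD]
14. CAS T0 → mem=8 r[T0]=7 [OK]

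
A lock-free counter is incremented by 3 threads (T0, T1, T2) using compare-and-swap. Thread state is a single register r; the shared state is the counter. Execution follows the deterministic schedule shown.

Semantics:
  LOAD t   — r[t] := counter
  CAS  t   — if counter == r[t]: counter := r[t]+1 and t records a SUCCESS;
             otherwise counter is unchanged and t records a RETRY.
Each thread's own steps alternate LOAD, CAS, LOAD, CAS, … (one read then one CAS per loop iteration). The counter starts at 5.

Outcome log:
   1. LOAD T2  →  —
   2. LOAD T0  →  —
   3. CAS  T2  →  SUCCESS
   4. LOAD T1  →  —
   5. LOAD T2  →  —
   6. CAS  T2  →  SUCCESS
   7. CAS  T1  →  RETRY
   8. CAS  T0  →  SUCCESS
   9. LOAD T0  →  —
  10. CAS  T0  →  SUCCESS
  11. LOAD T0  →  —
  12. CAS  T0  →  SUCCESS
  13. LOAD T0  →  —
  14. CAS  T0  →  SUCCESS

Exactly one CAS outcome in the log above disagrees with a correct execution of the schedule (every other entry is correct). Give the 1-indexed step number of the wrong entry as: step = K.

step = 8

Correct run:
T2 LOAD — after: cnt=5, r=5 — load
T0 LOAD — after: cnt=5, r=5 — load
T2 CAS — after: cnt=6, r=5 — ok
T1 LOAD — after: cnt=6, r=6 — load
T2 LOAD — after: cnt=6, r=6 — load
T2 CAS — after: cnt=7, r=6 — ok
T1 CAS — after: cnt=7, r=6 — retry
T0 CAS — after: cnt=7, r=5 — retry
T0 LOAD — after: cnt=7, r=7 — load
T0 CAS — after: cnt=8, r=7 — ok
T0 LOAD — after: cnt=8, r=8 — load
T0 CAS — after: cnt=9, r=8 — ok
T0 LOAD — after: cnt=9, r=9 — load
T0 CAS — after: cnt=10, r=9 — ok
Mismatch at 8.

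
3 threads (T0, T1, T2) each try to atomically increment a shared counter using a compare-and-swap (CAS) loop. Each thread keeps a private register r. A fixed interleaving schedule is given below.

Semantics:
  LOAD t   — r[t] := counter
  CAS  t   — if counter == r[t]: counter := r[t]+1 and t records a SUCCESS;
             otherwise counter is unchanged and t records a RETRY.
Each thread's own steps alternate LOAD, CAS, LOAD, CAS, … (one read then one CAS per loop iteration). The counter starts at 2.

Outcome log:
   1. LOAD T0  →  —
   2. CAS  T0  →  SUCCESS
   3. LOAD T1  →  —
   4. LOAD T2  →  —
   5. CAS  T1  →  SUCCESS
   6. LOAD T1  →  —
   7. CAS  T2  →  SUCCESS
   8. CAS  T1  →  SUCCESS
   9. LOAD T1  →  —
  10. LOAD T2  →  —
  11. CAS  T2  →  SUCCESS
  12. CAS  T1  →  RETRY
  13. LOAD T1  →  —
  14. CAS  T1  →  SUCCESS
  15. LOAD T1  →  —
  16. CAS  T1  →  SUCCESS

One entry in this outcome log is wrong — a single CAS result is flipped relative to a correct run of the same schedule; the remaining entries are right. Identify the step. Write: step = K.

step = 7

Correct run:
step 1: T0 LOAD ⇒ load; ctr=2 reg=2
step 2: T0 CAS ⇒ ok; ctr=3 reg=2
step 3: T1 LOAD ⇒ load; ctr=3 reg=3
step 4: T2 LOAD ⇒ load; ctr=3 reg=3
step 5: T1 CAS ⇒ ok; ctr=4 reg=3
step 6: T1 LOAD ⇒ load; ctr=4 reg=4
step 7: T2 CAS ⇒ retry; ctr=4 reg=3
step 8: T1 CAS ⇒ ok; ctr=5 reg=4
step 9: T1 LOAD ⇒ load; ctr=5 reg=5
step 10: T2 LOAD ⇒ load; ctr=5 reg=5
step 11: T2 CAS ⇒ ok; ctr=6 reg=5
step 12: T1 CAS ⇒ retry; ctr=6 reg=5
step 13: T1 LOAD ⇒ load; ctr=6 reg=6
step 14: T1 CAS ⇒ ok; ctr=7 reg=6
step 15: T1 LOAD ⇒ load; ctr=7 reg=7
step 16: T1 CAS ⇒ ok; ctr=8 reg=7
Log disagrees first at step 7.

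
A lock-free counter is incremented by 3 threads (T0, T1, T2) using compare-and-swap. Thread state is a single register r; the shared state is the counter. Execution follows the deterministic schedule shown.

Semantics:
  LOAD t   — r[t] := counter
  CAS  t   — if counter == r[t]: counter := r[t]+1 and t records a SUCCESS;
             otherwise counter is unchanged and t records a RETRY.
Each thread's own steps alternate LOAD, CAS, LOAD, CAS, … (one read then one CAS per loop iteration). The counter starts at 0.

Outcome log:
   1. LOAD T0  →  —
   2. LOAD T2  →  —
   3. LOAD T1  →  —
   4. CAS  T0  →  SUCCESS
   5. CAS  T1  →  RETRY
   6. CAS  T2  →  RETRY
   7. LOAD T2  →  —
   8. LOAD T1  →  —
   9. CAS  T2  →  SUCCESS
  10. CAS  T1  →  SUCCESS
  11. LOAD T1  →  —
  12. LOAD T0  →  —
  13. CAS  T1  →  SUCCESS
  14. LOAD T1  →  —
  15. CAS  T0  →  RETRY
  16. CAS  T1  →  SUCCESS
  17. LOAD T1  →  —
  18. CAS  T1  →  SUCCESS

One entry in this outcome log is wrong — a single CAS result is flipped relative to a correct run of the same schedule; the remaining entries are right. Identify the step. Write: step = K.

step = 10

Re-executing:
1. LOAD T0 → mem=0 r[T0]=0 [LOAD]
2. LOAD T2 → mem=0 r[T2]=0 [LOAD]
3. LOAD T1 → mem=0 r[T1]=0 [LOAD]
4. CAS T0 → mem=1 r[T0]=0 [OK]
5. CAS T1 → mem=1 r[T1]=0 [RETRY]
6. CAS T2 → mem=1 r[T2]=0 [RETRY]
7. LOAD T2 → mem=1 r[T2]=1 [LOAD]
8. LOAD T1 → mem=1 r[T1]=1 [LOAD]
9. CAS T2 → mem=2 r[T2]=1 [OK]
10. CAS T1 → mem=2 r[T1]=1 [RETRY]
11. LOAD T1 → mem=2 r[T1]=2 [LOAD]
12. LOAD T0 → mem=2 r[T0]=2 [LOAD]
13. CAS T1 → mem=3 r[T1]=2 [OK]
14. LOAD T1 → mem=3 r[T1]=3 [LOAD]
15. CAS T0 → mem=3 r[T0]=2 [RETRY]
16. CAS T1 → mem=4 r[T1]=3 [OK]
17. LOAD T1 → mem=4 r[T1]=4 [LOAD]
18. CAS T1 → mem=5 r[T1]=4 [OK]
Mismatch at 10.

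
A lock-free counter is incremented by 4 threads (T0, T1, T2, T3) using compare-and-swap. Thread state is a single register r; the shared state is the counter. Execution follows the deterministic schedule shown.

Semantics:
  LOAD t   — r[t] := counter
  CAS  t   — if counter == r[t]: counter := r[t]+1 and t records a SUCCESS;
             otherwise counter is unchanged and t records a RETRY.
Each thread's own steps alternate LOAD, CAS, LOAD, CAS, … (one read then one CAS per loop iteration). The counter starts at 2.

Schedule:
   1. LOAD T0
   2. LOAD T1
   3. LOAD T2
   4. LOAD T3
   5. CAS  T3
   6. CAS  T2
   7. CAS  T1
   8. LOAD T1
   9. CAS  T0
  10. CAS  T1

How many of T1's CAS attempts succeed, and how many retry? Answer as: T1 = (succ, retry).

T0 LOAD — after: cnt=2, r=2 — load
T1 LOAD — after: cnt=2, r=2 — load
T2 LOAD — after: cnt=2, r=2 — load
T3 LOAD — after: cnt=2, r=2 — load
T3 CAS — after: cnt=3, r=2 — ok
T2 CAS — after: cnt=3, r=2 — retry
T1 CAS — after: cnt=3, r=2 — retry
T1 LOAD — after: cnt=3, r=3 — load
T0 CAS — after: cnt=3, r=2 — retry
T1 CAS — after: cnt=4, r=3 — ok

T1 = (1, 1)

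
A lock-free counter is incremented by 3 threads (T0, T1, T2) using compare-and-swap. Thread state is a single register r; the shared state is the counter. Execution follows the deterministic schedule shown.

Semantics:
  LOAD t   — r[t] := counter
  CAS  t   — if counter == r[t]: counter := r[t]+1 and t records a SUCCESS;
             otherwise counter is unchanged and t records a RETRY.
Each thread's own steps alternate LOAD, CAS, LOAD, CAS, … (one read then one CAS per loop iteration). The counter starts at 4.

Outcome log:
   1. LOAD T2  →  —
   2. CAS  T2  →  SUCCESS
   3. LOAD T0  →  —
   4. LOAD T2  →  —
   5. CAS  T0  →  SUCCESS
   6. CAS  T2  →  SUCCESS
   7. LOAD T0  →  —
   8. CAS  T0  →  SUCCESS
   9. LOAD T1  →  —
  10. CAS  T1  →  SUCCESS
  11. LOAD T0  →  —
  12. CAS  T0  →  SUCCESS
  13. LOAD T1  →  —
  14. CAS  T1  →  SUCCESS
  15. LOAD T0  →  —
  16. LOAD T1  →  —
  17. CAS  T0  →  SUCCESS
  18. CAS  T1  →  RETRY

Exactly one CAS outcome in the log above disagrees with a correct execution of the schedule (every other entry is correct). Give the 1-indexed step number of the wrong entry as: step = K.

step = 6

Re-executing:
1. LOAD T2 → mem=4 r[T2]=4 [LOAD]
2. CAS T2 → mem=5 r[T2]=4 [OK]
3. LOAD T0 → mem=5 r[T0]=5 [LOAD]
4. LOAD T2 → mem=5 r[T2]=5 [LOAD]
5. CAS T0 → mem=6 r[T0]=5 [OK]
6. CAS T2 → mem=6 r[T2]=5 [RETRY]
7. LOAD T0 → mem=6 r[T0]=6 [LOAD]
8. CAS T0 → mem=7 r[T0]=6 [OK]
9. LOAD T1 → mem=7 r[T1]=7 [LOAD]
10. CAS T1 → mem=8 r[T1]=7 [OK]
11. LOAD T0 → mem=8 r[T0]=8 [LOAD]
12. CAS T0 → mem=9 r[T0]=8 [OK]
13. LOAD T1 → mem=9 r[T1]=9 [LOAD]
14. CAS T1 → mem=10 r[T1]=9 [OK]
15. LOAD T0 → mem=10 r[T0]=10 [LOAD]
16. LOAD T1 → mem=10 r[T1]=10 [LOAD]
17. CAS T0 → mem=11 r[T0]=10 [OK]
18. CAS T1 → mem=11 r[T1]=10 [RETRY]
Mismatch at 6.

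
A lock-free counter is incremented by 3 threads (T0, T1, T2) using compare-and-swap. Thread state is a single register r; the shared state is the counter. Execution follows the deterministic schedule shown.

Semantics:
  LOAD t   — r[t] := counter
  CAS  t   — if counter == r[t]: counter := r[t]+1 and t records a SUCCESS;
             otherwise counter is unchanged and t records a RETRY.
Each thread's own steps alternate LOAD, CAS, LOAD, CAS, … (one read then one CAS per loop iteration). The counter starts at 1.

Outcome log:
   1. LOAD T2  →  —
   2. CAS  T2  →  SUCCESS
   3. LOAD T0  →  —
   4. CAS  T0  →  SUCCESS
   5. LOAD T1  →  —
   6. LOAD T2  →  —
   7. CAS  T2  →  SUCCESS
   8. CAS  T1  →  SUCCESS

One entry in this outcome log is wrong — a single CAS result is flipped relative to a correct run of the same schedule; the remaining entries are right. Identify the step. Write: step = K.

Re-executing:
#1 T2 reads 1
#2 T2 CAS(1→2) writes; counter now 2
#3 T0 reads 2
#4 T0 CAS(2→3) writes; counter now 3
#5 T1 reads 3
#6 T2 reads 3
#7 T2 CAS(3→4) writes; counter now 4
#8 T1 CAS(3→4) fails; counter now 4
Flip is step 8.

step = 8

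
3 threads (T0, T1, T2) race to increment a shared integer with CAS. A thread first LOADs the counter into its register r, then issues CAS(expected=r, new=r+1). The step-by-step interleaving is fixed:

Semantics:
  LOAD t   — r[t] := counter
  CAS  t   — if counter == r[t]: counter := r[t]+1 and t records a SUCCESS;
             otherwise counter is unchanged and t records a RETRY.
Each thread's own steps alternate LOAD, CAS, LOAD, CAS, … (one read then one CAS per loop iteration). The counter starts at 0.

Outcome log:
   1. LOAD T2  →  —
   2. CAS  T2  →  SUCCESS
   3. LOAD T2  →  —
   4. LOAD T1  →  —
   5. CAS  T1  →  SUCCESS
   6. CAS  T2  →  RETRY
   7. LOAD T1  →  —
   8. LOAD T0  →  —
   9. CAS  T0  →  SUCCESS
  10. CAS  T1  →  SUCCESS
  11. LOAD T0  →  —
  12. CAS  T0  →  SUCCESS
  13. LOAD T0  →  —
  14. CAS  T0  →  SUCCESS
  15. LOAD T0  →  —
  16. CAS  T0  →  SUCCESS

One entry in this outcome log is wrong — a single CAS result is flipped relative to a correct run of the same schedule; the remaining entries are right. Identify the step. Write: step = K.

step = 10

Correct run:
step 1: T2 LOAD ⇒ load; ctr=0 reg=0
step 2: T2 CAS ⇒ ok; ctr=1 reg=0
step 3: T2 LOAD ⇒ load; ctr=1 reg=1
step 4: T1 LOAD ⇒ load; ctr=1 reg=1
step 5: T1 CAS ⇒ ok; ctr=2 reg=1
step 6: T2 CAS ⇒ retry; ctr=2 reg=1
step 7: T1 LOAD ⇒ load; ctr=2 reg=2
step 8: T0 LOAD ⇒ load; ctr=2 reg=2
step 9: T0 CAS ⇒ ok; ctr=3 reg=2
step 10: T1 CAS ⇒ retry; ctr=3 reg=2
step 11: T0 LOAD ⇒ load; ctr=3 reg=3
step 12: T0 CAS ⇒ ok; ctr=4 reg=3
step 13: T0 LOAD ⇒ load; ctr=4 reg=4
step 14: T0 CAS ⇒ ok; ctr=5 reg=4
step 15: T0 LOAD ⇒ load; ctr=5 reg=5
step 16: T0 CAS ⇒ ok; ctr=6 reg=5
Log disagrees first at step 10.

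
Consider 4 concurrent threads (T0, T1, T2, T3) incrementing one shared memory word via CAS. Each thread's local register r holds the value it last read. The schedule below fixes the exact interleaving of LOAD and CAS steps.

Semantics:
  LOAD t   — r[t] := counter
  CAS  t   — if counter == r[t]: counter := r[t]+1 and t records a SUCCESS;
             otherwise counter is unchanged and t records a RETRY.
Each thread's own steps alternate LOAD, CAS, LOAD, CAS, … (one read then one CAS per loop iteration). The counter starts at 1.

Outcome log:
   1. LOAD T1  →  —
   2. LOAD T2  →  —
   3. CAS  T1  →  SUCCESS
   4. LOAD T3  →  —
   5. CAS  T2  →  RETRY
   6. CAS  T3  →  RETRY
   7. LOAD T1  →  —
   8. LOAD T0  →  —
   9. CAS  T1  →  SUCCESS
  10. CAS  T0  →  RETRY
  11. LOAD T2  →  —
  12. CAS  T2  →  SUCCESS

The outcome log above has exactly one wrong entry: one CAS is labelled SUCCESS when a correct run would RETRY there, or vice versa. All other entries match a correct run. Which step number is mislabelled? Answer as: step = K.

step = 6

Reference trace:
[1] T1.load  rd  (counter 1, T1.r 1)
[2] T2.load  rd  (counter 1, T2.r 1)
[3] T1.cas  hit  (counter 2, T1.r 1)
[4] T3.load  rd  (counter 2, T3.r 2)
[5] T2.cas  miss  (counter 2, T2.r 1)
[6] T3.cas  hit  (counter 3, T3.r 2)
[7] T1.load  rd  (counter 3, T1.r 3)
[8] T0.load  rd  (counter 3, T0.r 3)
[9] T1.cas  hit  (counter 4, T1.r 3)
[10] T0.cas  miss  (counter 4, T0.r 3)
[11] T2.load  rd  (counter 4, T2.r 4)
[12] T2.cas  hit  (counter 5, T2.r 4)
Mismatch at 6.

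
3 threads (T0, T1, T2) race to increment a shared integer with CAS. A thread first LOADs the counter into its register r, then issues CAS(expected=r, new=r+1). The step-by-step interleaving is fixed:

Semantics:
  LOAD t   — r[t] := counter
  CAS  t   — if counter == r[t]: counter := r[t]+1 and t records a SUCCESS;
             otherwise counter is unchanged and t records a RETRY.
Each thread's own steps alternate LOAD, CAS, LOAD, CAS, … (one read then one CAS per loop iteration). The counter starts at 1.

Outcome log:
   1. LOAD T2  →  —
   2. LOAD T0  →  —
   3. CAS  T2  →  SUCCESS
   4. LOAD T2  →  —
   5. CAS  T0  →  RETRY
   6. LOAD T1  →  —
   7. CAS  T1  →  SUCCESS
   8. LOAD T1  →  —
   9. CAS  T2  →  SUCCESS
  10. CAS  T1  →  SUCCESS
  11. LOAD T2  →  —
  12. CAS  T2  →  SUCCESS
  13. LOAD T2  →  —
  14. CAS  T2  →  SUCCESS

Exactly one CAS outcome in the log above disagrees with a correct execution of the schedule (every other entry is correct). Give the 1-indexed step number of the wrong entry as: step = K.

Correct run:
1. LOAD T2 → mem=1 r[T2]=1 [LOAD]
2. LOAD T0 → mem=1 r[T0]=1 [LOAD]
3. CAS T2 → mem=2 r[T2]=1 [OK]
4. LOAD T2 → mem=2 r[T2]=2 [LOAD]
5. CAS T0 → mem=2 r[T0]=1 [RETRY]
6. LOAD T1 → mem=2 r[T1]=2 [LOAD]
7. CAS T1 → mem=3 r[T1]=2 [OK]
8. LOAD T1 → mem=3 r[T1]=3 [LOAD]
9. CAS T2 → mem=3 r[T2]=2 [RETRY]
10. CAS T1 → mem=4 r[T1]=3 [OK]
11. LOAD T2 → mem=4 r[T2]=4 [LOAD]
12. CAS T2 → mem=5 r[T2]=4 [OK]
13. LOAD T2 → mem=5 r[T2]=5 [LOAD]
14. CAS T2 → mem=6 r[T2]=5 [OK]
Log disagrees first at step 9.

step = 9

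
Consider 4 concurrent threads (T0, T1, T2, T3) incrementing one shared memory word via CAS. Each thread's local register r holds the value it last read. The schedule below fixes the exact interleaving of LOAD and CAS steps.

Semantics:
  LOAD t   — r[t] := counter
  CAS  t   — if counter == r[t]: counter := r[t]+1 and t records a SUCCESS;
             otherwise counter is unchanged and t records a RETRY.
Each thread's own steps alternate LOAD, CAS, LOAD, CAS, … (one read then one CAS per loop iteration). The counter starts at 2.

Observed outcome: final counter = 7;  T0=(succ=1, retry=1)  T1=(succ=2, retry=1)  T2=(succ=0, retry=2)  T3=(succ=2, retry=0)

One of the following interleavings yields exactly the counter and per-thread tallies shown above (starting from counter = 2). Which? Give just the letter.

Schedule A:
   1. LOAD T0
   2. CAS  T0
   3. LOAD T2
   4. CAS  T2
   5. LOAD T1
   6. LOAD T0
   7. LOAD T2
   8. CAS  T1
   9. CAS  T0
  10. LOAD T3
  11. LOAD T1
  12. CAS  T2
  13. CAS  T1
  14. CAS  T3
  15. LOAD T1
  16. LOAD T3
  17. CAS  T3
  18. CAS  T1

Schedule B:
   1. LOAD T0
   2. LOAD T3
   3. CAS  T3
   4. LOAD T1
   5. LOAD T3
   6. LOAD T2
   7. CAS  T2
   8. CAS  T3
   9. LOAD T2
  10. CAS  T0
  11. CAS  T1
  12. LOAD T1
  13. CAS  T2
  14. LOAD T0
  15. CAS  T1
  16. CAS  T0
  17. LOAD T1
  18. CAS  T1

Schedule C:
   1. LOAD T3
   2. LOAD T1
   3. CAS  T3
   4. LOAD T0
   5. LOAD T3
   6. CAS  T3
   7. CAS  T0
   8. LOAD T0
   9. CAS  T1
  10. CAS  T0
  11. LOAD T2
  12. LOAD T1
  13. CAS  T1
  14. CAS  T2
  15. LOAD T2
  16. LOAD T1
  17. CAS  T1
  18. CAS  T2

Tracing schedule C:
[1] T3.load  rd  (counter 2, T3.r 2)
[2] T1.load  rd  (counter 2, T1.r 2)
[3] T3.cas  hit  (counter 3, T3.r 2)
[4] T0.load  rd  (counter 3, T0.r 3)
[5] T3.load  rd  (counter 3, T3.r 3)
[6] T3.cas  hit  (counter 4, T3.r 3)
[7] T0.cas  miss  (counter 4, T0.r 3)
[8] T0.load  rd  (counter 4, T0.r 4)
[9] T1.cas  miss  (counter 4, T1.r 2)
[10] T0.cas  hit  (counter 5, T0.r 4)
[11] T2.load  rd  (counter 5, T2.r 5)
[12] T1.load  rd  (counter 5, T1.r 5)
[13] T1.cas  hit  (counter 6, T1.r 5)
[14] T2.cas  miss  (counter 6, T2.r 5)
[15] T2.load  rd  (counter 6, T2.r 6)
[16] T1.load  rd  (counter 6, T1.r 6)
[17] T1.cas  hit  (counter 7, T1.r 6)
[18] T2.cas  miss  (counter 7, T2.r 6)

C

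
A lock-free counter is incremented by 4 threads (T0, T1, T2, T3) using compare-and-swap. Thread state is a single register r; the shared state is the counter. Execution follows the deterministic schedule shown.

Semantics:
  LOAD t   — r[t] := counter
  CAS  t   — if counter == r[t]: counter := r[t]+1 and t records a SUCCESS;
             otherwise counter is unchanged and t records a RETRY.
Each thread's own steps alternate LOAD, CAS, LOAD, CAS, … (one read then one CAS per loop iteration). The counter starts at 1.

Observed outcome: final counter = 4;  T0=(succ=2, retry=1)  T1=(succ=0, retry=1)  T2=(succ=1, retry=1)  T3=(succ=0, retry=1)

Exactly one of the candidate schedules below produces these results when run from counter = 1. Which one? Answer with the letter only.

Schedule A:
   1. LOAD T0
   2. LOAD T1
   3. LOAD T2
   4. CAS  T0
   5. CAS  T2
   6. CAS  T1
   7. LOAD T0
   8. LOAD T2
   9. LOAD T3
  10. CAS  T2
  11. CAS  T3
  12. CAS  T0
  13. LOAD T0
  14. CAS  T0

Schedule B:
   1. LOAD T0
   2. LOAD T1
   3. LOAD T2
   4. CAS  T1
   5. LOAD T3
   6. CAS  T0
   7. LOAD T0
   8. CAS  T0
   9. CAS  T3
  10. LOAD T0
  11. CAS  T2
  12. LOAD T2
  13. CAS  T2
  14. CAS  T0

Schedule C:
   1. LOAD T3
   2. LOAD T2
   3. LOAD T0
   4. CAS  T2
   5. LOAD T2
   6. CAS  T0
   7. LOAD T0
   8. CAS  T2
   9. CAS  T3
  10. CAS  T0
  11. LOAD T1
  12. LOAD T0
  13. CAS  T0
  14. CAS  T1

Simulating candidate A:
[1] T0.load  rd  (counter 1, T0.r 1)
[2] T1.load  rd  (counter 1, T1.r 1)
[3] T2.load  rd  (counter 1, T2.r 1)
[4] T0.cas  hit  (counter 2, T0.r 1)
[5] T2.cas  miss  (counter 2, T2.r 1)
[6] T1.cas  miss  (counter 2, T1.r 1)
[7] T0.load  rd  (counter 2, T0.r 2)
[8] T2.load  rd  (counter 2, T2.r 2)
[9] T3.load  rd  (counter 2, T3.r 2)
[10] T2.cas  hit  (counter 3, T2.r 2)
[11] T3.cas  miss  (counter 3, T3.r 2)
[12] T0.cas  miss  (counter 3, T0.r 2)
[13] T0.load  rd  (counter 3, T0.r 3)
[14] T0.cas  hit  (counter 4, T0.r 3)

A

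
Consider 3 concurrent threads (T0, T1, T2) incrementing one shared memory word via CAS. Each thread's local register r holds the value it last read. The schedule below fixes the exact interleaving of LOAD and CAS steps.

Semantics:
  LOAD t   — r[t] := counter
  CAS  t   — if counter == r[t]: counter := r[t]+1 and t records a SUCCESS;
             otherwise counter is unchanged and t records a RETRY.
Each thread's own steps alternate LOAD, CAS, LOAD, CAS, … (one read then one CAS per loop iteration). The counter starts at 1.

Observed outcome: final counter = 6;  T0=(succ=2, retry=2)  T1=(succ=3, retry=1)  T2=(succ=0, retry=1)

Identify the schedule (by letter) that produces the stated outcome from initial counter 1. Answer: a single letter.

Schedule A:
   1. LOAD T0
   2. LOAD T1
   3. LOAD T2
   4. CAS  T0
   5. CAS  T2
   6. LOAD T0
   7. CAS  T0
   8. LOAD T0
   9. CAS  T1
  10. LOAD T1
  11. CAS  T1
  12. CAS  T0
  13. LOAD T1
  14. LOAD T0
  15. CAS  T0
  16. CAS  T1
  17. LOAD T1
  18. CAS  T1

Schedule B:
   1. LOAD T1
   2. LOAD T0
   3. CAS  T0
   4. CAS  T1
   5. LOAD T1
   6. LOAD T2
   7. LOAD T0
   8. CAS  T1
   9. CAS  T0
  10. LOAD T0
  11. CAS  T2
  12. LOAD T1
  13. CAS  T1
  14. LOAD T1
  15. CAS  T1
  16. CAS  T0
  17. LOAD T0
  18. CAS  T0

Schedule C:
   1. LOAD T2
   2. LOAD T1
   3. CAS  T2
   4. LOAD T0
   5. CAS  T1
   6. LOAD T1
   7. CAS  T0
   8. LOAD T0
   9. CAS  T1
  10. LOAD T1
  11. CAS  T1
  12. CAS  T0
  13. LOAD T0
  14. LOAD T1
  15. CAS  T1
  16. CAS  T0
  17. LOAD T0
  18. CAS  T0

B

Run B:
#1 T1 reads 1
#2 T0 reads 1
#3 T0 CAS(1→2) writes; counter now 2
#4 T1 CAS(1→2) fails; counter now 2
#5 T1 reads 2
#6 T2 reads 2
#7 T0 reads 2
#8 T1 CAS(2→3) writes; counter now 3
#9 T0 CAS(2→3) fails; counter now 3
#10 T0 reads 3
#11 T2 CAS(2→3) fails; counter now 3
#12 T1 reads 3
#13 T1 CAS(3→4) writes; counter now 4
#14 T1 reads 4
#15 T1 CAS(4→5) writes; counter now 5
#16 T0 CAS(3→4) fails; counter now 5
#17 T0 reads 5
#18 T0 CAS(5→6) writes; counter now 6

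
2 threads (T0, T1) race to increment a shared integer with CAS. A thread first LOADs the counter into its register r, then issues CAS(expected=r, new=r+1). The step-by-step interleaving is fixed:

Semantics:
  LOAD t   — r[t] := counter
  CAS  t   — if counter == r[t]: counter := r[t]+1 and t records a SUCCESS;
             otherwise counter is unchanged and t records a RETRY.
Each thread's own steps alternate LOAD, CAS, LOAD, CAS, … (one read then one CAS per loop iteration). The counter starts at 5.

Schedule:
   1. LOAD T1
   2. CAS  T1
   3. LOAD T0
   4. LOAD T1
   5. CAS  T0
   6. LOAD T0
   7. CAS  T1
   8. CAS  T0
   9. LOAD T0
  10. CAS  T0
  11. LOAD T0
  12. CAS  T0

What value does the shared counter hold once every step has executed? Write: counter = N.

T1 LOAD — after: cnt=5, r=5 — load
T1 CAS — after: cnt=6, r=5 — ok
T0 LOAD — after: cnt=6, r=6 — load
T1 LOAD — after: cnt=6, r=6 — load
T0 CAS — after: cnt=7, r=6 — ok
T0 LOAD — after: cnt=7, r=7 — load
T1 CAS — after: cnt=7, r=6 — retry
T0 CAS — after: cnt=8, r=7 — ok
T0 LOAD — after: cnt=8, r=8 — load
T0 CAS — after: cnt=9, r=8 — ok
T0 LOAD — after: cnt=9, r=9 — load
T0 CAS — after: cnt=10, r=9 — ok

counter = 10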